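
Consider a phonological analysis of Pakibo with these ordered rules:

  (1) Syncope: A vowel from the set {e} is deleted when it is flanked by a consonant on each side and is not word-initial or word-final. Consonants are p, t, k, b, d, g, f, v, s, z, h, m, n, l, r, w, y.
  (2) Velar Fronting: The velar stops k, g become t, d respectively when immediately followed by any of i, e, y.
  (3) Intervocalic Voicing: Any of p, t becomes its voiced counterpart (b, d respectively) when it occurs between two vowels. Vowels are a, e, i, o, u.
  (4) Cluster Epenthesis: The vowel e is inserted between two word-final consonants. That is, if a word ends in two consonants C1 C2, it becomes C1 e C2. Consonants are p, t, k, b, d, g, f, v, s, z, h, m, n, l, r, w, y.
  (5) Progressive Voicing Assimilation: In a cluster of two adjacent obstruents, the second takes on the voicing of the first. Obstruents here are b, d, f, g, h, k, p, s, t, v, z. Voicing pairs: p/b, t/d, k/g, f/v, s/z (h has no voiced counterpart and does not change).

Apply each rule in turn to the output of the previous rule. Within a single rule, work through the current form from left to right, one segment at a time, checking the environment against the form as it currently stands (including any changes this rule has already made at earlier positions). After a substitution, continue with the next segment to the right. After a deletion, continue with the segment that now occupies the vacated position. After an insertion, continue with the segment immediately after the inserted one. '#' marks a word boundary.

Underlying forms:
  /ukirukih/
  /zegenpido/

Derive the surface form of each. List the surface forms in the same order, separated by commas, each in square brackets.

/ukirukih/:
  (1) Syncope: no change — [ukirukih]
  (2) Velar Fronting: [ukirukih] → [utirutih]
  (3) Intervocalic Voicing: [utirutih] → [udirudih]
  (4) Cluster Epenthesis: no change — [udirudih]
  (5) Progressive Voicing Assimilation: no change — [udirudih]
/zegenpido/:
  (1) Syncope: [zegenpido] → [zgnpido]
  (2) Velar Fronting: no change — [zgnpido]
  (3) Intervocalic Voicing: no change — [zgnpido]
  (4) Cluster Epenthesis: no change — [zgnpido]
  (5) Progressive Voicing Assimilation: no change — [zgnpido]

[udirudih], [zgnpido]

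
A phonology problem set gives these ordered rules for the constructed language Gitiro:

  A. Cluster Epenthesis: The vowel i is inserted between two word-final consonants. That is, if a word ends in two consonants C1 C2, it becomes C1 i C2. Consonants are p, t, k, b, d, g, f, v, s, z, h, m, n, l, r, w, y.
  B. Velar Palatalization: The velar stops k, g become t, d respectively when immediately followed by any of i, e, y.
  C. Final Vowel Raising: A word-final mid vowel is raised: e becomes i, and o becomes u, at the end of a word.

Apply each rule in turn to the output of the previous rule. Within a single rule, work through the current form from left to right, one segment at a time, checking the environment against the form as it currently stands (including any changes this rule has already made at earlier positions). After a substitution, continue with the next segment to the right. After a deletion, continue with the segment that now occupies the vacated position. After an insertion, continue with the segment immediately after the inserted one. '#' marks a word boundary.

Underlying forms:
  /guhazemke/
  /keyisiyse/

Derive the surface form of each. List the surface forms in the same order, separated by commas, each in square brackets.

/guhazemke/:
  A Cluster Epenthesis: no change — [guhazemke]
  B Velar Palatalization: [guhazemke] → [guhazemte]
  C Final Vowel Raising: [guhazemte] → [guhazemti]
/keyisiyse/:
  A Cluster Epenthesis: no change — [keyisiyse]
  B Velar Palatalization: [keyisiyse] → [teyisiyse]
  C Final Vowel Raising: [teyisiyse] → [teyisiysi]

[guhazemti], [teyisiysi]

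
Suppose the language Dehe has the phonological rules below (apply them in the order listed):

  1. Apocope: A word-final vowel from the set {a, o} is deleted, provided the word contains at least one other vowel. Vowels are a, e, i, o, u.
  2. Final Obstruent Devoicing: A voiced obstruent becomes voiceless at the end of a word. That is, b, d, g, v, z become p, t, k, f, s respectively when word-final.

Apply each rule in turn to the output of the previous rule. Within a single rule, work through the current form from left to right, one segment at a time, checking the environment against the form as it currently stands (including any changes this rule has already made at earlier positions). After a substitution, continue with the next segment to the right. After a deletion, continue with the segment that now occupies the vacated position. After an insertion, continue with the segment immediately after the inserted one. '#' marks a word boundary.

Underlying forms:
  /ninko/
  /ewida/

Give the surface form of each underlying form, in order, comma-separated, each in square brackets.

[nink], [ewit]

/ninko/:
  1 Apocope: [ninko] → [nink]
  2 Final Obstruent Devoicing: no change — [nink]
/ewida/:
  1 Apocope: [ewida] → [ewid]
  2 Final Obstruent Devoicing: [ewid] → [ewit]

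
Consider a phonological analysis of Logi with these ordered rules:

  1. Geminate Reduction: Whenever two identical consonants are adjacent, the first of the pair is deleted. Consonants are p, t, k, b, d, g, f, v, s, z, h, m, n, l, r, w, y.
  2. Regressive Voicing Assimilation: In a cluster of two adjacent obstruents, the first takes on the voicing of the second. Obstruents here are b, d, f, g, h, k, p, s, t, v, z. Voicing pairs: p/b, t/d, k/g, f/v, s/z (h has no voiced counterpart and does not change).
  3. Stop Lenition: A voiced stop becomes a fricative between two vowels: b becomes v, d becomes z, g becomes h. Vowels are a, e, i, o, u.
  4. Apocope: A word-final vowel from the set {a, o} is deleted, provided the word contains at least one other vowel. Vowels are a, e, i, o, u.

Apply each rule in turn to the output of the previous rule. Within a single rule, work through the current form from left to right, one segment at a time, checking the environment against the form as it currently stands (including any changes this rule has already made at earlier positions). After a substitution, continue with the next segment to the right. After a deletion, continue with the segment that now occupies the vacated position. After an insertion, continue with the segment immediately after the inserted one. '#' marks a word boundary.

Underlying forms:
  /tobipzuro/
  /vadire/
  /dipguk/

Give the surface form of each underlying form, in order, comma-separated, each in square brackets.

[tovibzur], [vazire], [dibguk]

/tobipzuro/:
  1 Geminate Reduction: no change — [tobipzuro]
  2 Regressive Voicing Assimilation: [tobipzuro] → [tobibzuro]
  3 Stop Lenition: [tobibzuro] → [tovibzuro]
  4 Apocope: [tovibzuro] → [tovibzur]
/vadire/:
  1 Geminate Reduction: no change — [vadire]
  2 Regressive Voicing Assimilation: no change — [vadire]
  3 Stop Lenition: [vadire] → [vazire]
  4 Apocope: no change — [vazire]
/dipguk/:
  1 Geminate Reduction: no change — [dipguk]
  2 Regressive Voicing Assimilation: [dipguk] → [dibguk]
  3 Stop Lenition: no change — [dibguk]
  4 Apocope: no change — [dibguk]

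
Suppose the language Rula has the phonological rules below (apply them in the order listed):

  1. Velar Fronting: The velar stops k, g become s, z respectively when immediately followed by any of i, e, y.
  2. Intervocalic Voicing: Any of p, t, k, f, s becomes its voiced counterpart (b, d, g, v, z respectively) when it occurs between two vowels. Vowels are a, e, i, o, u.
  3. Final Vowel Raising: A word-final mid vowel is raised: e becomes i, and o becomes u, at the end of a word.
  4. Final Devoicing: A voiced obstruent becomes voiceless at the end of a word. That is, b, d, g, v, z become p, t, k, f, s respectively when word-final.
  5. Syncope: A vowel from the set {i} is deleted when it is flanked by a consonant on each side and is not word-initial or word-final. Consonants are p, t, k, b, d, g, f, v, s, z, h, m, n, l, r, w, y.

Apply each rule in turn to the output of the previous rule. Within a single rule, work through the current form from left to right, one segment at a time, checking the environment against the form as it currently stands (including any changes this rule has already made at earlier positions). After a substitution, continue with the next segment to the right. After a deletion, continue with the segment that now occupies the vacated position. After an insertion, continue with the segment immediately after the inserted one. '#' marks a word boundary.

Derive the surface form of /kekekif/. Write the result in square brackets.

1 Velar Fronting: [kekekif] → [sesesif]
2 Intervocalic Voicing: [sesesif] → [sezezif]
3 Final Vowel Raising: no change — [sezezif]
4 Final Devoicing: no change — [sezezif]
5 Syncope: [sezezif] → [sezezf]

[sezezf]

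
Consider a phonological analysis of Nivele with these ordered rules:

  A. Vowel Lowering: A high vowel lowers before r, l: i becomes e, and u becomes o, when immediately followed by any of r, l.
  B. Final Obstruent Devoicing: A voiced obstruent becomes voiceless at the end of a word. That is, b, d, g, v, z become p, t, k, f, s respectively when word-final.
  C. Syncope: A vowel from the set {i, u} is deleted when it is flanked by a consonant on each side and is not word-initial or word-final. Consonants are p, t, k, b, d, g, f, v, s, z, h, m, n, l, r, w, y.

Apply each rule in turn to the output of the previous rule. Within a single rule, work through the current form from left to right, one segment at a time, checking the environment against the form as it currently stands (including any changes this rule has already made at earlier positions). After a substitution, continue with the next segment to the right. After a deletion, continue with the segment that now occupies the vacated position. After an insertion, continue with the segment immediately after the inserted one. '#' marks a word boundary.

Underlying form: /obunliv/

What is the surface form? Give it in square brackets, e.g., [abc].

[obnlf]

A Vowel Lowering: no change — [obunliv]
B Final Obstruent Devoicing: [obunliv] → [obunlif]
C Syncope: [obunlif] → [obnlf]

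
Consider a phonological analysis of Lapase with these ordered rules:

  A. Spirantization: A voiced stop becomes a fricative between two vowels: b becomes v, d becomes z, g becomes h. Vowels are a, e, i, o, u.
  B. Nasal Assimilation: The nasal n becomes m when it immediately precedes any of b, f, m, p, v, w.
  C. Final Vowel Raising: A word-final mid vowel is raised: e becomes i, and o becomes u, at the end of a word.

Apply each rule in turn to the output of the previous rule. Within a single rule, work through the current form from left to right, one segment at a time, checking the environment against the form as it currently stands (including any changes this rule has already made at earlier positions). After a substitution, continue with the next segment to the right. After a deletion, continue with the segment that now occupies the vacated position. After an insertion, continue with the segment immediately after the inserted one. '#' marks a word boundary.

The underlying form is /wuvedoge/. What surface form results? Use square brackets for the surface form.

A Spirantization: [wuvedoge] → [wuvezohe]
B Nasal Assimilation: no change — [wuvezohe]
C Final Vowel Raising: [wuvezohe] → [wuvezohi]

[wuvezohi]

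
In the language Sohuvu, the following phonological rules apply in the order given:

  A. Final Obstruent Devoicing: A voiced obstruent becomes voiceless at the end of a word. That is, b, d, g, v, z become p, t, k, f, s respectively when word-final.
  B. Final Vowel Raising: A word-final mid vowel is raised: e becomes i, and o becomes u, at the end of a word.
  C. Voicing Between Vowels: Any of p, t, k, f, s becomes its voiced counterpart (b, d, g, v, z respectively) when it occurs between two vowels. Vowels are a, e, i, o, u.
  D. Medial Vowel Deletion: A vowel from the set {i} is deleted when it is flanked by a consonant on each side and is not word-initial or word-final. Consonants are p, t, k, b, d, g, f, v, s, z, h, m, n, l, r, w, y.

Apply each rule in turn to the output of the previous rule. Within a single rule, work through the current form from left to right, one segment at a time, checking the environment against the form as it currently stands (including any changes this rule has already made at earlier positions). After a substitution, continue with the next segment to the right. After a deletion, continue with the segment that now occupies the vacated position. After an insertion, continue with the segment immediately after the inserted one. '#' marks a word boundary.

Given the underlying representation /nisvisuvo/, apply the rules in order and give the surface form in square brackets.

[nsvzuvu]

A Final Obstruent Devoicing: no change — [nisvisuvo]
B Final Vowel Raising: [nisvisuvo] → [nisvisuvu]
C Voicing Between Vowels: [nisvisuvu] → [nisvizuvu]
D Medial Vowel Deletion: [nisvizuvu] → [nsvzuvu]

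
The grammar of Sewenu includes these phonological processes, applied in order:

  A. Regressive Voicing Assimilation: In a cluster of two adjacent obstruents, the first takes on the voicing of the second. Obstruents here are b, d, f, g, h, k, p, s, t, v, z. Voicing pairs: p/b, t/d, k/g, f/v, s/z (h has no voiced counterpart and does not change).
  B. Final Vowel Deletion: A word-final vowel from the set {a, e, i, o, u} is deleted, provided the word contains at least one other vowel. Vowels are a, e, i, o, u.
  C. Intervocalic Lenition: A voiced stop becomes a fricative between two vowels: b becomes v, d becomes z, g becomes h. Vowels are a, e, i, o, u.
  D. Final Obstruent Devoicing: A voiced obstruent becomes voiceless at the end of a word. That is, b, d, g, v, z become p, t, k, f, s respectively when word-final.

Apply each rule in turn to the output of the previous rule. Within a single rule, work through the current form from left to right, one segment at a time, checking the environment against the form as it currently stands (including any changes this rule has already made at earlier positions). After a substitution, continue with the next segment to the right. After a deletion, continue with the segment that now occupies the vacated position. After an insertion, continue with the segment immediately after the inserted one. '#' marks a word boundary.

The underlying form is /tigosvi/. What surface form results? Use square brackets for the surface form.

[tihozf]

A Regressive Voicing Assimilation: [tigosvi] → [tigozvi]
B Final Vowel Deletion: [tigozvi] → [tigozv]
C Intervocalic Lenition: [tigozv] → [tihozv]
D Final Obstruent Devoicing: [tihozv] → [tihozf]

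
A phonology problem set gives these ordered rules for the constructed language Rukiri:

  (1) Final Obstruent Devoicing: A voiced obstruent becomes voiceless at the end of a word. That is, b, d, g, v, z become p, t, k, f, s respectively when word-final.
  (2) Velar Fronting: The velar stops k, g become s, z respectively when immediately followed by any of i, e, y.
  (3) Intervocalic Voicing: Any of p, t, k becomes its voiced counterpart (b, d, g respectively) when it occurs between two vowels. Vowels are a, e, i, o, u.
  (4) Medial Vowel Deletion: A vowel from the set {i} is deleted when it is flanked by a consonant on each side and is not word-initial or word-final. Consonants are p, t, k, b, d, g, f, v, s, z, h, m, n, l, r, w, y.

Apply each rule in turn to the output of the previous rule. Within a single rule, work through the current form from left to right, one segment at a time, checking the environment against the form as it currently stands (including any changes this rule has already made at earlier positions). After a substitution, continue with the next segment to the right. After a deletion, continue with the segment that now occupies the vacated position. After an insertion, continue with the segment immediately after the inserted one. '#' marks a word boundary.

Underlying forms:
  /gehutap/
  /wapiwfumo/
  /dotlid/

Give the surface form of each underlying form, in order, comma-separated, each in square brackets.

/gehutap/:
  (1) Final Obstruent Devoicing: no change — [gehutap]
  (2) Velar Fronting: [gehutap] → [zehutap]
  (3) Intervocalic Voicing: [zehutap] → [zehudap]
  (4) Medial Vowel Deletion: no change — [zehudap]
/wapiwfumo/:
  (1) Final Obstruent Devoicing: no change — [wapiwfumo]
  (2) Velar Fronting: no change — [wapiwfumo]
  (3) Intervocalic Voicing: [wapiwfumo] → [wabiwfumo]
  (4) Medial Vowel Deletion: [wabiwfumo] → [wabwfumo]
/dotlid/:
  (1) Final Obstruent Devoicing: [dotlid] → [dotlit]
  (2) Velar Fronting: no change — [dotlit]
  (3) Intervocalic Voicing: no change — [dotlit]
  (4) Medial Vowel Deletion: [dotlit] → [dotlt]

[zehudap], [wabwfumo], [dotlt]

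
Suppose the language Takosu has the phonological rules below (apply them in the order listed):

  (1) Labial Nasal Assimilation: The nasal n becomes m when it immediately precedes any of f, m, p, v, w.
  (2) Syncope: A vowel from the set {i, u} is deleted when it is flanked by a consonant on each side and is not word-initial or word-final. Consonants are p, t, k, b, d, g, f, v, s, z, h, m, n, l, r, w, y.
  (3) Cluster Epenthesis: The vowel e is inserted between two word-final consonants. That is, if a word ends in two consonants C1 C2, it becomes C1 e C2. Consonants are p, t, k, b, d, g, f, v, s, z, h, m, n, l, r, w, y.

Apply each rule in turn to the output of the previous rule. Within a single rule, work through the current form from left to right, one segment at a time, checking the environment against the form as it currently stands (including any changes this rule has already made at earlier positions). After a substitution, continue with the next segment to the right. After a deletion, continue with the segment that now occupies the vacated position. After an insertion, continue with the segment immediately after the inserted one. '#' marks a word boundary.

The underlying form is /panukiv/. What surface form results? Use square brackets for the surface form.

[pankev]

(1) Labial Nasal Assimilation: no change — [panukiv]
(2) Syncope: [panukiv] → [pankv]
(3) Cluster Epenthesis: [pankv] → [pankev]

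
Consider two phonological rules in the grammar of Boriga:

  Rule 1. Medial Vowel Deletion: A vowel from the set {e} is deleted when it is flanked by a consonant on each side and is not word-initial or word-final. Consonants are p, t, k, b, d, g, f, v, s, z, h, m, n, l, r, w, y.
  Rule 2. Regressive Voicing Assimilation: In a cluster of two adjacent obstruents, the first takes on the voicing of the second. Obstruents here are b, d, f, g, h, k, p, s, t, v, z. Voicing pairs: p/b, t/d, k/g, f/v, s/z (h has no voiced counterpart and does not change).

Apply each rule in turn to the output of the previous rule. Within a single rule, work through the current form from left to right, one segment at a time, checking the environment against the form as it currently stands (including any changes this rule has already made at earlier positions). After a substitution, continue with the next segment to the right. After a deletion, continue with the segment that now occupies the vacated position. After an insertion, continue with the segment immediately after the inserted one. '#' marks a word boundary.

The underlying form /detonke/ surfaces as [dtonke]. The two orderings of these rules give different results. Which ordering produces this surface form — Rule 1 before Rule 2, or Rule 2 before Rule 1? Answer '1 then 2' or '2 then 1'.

Order 1 then 2:
  1 Medial Vowel Deletion: [detonke] → [dtonke]
  2 Regressive Voicing Assimilation: [dtonke] → [ttonke]
  result: [ttonke]
Order 2 then 1:
  2 Regressive Voicing Assimilation: no change — [detonke]
  1 Medial Vowel Deletion: [detonke] → [dtonke]
  result: [dtonke]

2 then 1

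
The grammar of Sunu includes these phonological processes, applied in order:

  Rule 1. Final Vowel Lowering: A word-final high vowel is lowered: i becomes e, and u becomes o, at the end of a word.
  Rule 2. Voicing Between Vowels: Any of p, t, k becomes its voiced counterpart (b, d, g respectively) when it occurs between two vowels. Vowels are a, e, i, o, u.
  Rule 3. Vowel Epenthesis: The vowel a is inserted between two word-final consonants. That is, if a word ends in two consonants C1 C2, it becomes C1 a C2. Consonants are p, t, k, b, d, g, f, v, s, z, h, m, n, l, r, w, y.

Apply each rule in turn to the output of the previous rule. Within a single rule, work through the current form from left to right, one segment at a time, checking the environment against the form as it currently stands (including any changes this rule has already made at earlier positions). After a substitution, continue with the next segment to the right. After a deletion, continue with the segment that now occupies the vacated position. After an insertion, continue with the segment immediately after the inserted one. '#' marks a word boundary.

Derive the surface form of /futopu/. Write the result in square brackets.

Rule 1 Final Vowel Lowering: [futopu] → [futopo]
Rule 2 Voicing Between Vowels: [futopo] → [fudobo]
Rule 3 Vowel Epenthesis: no change — [fudobo]

[fudobo]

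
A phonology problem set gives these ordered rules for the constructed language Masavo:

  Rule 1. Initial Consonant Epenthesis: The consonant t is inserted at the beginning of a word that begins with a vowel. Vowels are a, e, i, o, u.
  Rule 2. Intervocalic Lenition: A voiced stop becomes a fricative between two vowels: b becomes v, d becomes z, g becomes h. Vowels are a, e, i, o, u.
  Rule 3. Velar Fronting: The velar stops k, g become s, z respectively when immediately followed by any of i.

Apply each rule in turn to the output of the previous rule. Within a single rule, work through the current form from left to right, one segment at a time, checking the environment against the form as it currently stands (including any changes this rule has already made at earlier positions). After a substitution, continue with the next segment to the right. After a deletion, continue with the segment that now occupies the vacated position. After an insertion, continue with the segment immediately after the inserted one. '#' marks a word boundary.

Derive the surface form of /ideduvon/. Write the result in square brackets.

[tizezuvon]

Rule 1 Initial Consonant Epenthesis: [ideduvon] → [tideduvon]
Rule 2 Intervocalic Lenition: [tideduvon] → [tizezuvon]
Rule 3 Velar Fronting: no change — [tizezuvon]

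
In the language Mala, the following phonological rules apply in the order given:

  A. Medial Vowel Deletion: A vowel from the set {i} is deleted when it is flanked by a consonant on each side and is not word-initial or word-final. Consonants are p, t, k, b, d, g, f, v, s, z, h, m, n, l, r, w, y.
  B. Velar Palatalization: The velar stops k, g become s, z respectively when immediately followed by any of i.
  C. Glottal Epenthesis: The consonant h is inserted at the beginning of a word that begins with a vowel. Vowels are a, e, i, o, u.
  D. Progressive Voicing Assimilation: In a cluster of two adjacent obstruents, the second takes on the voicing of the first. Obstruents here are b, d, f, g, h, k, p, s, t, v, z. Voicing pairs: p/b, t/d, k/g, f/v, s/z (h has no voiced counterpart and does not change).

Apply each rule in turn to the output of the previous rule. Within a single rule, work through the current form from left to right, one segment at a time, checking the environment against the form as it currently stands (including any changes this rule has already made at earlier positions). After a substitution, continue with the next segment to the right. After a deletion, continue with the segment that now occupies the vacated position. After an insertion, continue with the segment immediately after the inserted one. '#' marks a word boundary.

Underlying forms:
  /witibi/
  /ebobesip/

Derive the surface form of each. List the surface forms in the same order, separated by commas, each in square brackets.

[wtpi], [hebobesp]

/witibi/:
  A Medial Vowel Deletion: [witibi] → [wtbi]
  B Velar Palatalization: no change — [wtbi]
  C Glottal Epenthesis: no change — [wtbi]
  D Progressive Voicing Assimilation: [wtbi] → [wtpi]
/ebobesip/:
  A Medial Vowel Deletion: [ebobesip] → [ebobesp]
  B Velar Palatalization: no change — [ebobesp]
  C Glottal Epenthesis: [ebobesp] → [hebobesp]
  D Progressive Voicing Assimilation: no change — [hebobesp]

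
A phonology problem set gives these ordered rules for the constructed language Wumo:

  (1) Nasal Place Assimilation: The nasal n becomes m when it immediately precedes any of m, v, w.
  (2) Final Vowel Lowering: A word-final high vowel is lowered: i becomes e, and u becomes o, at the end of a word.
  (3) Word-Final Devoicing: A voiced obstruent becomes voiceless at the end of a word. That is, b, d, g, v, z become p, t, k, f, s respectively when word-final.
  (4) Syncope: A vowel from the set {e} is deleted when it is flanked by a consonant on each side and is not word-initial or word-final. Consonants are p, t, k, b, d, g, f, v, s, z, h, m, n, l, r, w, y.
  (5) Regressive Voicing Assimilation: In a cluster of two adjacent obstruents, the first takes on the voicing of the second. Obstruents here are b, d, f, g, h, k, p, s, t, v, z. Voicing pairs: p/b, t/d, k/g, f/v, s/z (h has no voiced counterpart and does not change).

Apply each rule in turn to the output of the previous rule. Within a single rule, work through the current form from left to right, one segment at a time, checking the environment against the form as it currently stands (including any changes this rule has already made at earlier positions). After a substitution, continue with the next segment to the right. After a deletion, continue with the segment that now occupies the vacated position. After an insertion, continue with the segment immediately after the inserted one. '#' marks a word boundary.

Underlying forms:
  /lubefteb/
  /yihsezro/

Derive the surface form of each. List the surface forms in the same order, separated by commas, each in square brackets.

/lubefteb/:
  (1) Nasal Place Assimilation: no change — [lubefteb]
  (2) Final Vowel Lowering: no change — [lubefteb]
  (3) Word-Final Devoicing: [lubefteb] → [lubeftep]
  (4) Syncope: [lubeftep] → [lubftp]
  (5) Regressive Voicing Assimilation: [lubftp] → [lupftp]
/yihsezro/:
  (1) Nasal Place Assimilation: no change — [yihsezro]
  (2) Final Vowel Lowering: no change — [yihsezro]
  (3) Word-Final Devoicing: no change — [yihsezro]
  (4) Syncope: [yihsezro] → [yihszro]
  (5) Regressive Voicing Assimilation: [yihszro] → [yihzzro]

[lupftp], [yihzzro]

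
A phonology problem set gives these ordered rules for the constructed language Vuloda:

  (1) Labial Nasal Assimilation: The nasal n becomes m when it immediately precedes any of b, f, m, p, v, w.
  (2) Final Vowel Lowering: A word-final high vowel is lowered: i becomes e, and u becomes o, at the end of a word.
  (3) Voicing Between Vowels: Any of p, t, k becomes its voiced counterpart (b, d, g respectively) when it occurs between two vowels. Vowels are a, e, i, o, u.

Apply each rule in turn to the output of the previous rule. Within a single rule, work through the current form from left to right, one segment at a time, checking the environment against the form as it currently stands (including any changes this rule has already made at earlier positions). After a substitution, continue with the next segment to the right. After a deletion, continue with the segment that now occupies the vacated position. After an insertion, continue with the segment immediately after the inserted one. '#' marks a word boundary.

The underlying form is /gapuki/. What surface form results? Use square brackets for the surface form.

[gabuge]

(1) Labial Nasal Assimilation: no change — [gapuki]
(2) Final Vowel Lowering: [gapuki] → [gapuke]
(3) Voicing Between Vowels: [gapuke] → [gabuge]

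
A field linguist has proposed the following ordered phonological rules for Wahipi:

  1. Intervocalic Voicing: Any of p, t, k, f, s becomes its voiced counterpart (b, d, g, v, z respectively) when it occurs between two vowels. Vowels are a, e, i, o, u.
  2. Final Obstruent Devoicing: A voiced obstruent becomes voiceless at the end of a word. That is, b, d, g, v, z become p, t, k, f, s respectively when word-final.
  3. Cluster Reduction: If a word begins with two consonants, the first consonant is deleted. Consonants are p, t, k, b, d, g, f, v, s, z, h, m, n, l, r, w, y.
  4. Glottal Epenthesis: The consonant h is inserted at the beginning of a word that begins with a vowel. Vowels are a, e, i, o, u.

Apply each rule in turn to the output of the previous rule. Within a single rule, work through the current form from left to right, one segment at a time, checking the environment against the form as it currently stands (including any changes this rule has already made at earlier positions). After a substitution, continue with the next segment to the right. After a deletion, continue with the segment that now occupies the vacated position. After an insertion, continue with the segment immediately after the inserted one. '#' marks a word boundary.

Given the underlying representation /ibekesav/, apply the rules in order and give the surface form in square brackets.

[hibegezaf]

1 Intervocalic Voicing: [ibekesav] → [ibegezav]
2 Final Obstruent Devoicing: [ibegezav] → [ibegezaf]
3 Cluster Reduction: no change — [ibegezaf]
4 Glottal Epenthesis: [ibegezaf] → [hibegezaf]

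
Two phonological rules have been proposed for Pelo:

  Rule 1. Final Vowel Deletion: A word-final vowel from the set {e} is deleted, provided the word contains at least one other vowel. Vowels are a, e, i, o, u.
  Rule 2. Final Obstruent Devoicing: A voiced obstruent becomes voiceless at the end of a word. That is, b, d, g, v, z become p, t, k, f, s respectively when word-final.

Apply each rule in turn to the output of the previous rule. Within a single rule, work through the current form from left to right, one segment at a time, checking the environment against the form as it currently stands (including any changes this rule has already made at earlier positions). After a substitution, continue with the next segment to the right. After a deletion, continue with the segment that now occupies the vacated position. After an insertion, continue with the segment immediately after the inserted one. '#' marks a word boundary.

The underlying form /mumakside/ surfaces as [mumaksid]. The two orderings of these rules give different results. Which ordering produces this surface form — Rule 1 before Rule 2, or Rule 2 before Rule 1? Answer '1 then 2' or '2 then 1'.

2 then 1

Order 1 then 2:
  1 Final Vowel Deletion: [mumakside] → [mumaksid]
  2 Final Obstruent Devoicing: [mumaksid] → [mumaksit]
  result: [mumaksit]
Order 2 then 1:
  2 Final Obstruent Devoicing: no change — [mumakside]
  1 Final Vowel Deletion: [mumakside] → [mumaksid]
  result: [mumaksid]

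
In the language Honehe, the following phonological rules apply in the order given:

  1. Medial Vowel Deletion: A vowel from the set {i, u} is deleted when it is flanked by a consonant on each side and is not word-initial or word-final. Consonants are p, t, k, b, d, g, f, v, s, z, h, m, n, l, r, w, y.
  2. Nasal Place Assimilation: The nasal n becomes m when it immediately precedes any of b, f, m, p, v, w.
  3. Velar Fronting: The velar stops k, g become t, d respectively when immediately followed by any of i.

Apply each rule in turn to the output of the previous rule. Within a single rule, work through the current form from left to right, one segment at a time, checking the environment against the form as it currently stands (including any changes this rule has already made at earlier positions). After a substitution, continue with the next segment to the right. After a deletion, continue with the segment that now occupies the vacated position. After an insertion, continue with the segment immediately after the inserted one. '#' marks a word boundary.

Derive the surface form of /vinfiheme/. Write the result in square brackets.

[vmfheme]

1 Medial Vowel Deletion: [vinfiheme] → [vnfheme]
2 Nasal Place Assimilation: [vnfheme] → [vmfheme]
3 Velar Fronting: no change — [vmfheme]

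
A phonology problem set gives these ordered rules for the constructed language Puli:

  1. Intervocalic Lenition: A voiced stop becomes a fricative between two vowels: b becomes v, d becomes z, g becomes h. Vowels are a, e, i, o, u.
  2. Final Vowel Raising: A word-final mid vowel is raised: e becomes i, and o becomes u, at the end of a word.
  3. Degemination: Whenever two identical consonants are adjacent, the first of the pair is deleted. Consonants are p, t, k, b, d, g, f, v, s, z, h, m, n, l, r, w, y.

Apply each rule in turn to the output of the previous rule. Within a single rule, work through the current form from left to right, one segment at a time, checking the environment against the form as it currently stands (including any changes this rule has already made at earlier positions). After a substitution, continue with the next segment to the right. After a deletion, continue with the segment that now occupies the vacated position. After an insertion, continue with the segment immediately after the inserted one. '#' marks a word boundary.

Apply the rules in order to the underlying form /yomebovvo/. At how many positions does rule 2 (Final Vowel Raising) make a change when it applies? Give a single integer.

1

1 Intervocalic Lenition: [yomebovvo] → [yomevovvo]
2 Final Vowel Raising: [yomevovvo] → [yomevovvu]
3 Degemination: [yomevovvu] → [yomevovu]
Rule 2 changed 1 position(s).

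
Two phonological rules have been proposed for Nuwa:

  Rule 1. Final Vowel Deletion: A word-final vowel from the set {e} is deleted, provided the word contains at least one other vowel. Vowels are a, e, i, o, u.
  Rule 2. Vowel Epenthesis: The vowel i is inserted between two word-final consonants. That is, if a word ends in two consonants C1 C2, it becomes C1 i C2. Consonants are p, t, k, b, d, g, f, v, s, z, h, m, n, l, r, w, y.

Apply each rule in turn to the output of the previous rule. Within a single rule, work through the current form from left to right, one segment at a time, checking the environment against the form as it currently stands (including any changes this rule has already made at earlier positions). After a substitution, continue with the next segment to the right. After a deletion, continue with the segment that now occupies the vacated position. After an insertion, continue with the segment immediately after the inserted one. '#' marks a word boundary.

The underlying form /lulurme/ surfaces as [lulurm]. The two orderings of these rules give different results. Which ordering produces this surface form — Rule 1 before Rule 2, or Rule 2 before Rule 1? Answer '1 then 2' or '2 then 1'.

Order 1 then 2:
  1 Final Vowel Deletion: [lulurme] → [lulurm]
  2 Vowel Epenthesis: [lulurm] → [lulurim]
  result: [lulurim]
Order 2 then 1:
  2 Vowel Epenthesis: no change — [lulurme]
  1 Final Vowel Deletion: [lulurme] → [lulurm]
  result: [lulurm]

2 then 1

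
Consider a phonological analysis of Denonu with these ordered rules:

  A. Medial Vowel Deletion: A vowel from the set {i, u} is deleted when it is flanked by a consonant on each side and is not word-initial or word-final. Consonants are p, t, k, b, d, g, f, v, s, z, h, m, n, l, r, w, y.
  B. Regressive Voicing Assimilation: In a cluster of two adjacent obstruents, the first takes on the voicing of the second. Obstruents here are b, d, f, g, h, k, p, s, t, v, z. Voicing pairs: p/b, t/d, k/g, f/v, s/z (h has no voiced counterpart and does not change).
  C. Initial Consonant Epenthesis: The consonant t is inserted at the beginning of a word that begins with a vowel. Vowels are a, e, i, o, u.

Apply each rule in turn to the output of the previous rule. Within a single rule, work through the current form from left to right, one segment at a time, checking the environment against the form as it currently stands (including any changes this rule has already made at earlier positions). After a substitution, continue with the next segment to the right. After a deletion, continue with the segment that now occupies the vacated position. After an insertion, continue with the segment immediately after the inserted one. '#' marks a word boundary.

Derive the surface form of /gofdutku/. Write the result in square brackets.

A Medial Vowel Deletion: [gofdutku] → [gofdtku]
B Regressive Voicing Assimilation: [gofdtku] → [govttku]
C Initial Consonant Epenthesis: no change — [govttku]

[govttku]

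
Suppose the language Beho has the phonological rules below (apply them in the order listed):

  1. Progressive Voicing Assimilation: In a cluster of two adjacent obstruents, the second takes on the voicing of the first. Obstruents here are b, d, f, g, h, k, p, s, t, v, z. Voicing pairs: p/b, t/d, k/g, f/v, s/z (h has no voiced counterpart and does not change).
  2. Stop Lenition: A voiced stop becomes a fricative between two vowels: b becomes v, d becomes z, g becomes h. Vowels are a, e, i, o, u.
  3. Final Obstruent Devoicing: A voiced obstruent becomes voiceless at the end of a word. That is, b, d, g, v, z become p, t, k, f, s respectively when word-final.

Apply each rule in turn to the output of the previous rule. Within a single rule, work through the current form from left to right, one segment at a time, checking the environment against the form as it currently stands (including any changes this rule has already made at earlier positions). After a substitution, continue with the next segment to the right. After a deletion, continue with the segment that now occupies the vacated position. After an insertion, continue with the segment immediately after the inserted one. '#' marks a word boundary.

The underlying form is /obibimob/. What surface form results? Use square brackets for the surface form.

1 Progressive Voicing Assimilation: no change — [obibimob]
2 Stop Lenition: [obibimob] → [ovivimob]
3 Final Obstruent Devoicing: [ovivimob] → [ovivimop]

[ovivimop]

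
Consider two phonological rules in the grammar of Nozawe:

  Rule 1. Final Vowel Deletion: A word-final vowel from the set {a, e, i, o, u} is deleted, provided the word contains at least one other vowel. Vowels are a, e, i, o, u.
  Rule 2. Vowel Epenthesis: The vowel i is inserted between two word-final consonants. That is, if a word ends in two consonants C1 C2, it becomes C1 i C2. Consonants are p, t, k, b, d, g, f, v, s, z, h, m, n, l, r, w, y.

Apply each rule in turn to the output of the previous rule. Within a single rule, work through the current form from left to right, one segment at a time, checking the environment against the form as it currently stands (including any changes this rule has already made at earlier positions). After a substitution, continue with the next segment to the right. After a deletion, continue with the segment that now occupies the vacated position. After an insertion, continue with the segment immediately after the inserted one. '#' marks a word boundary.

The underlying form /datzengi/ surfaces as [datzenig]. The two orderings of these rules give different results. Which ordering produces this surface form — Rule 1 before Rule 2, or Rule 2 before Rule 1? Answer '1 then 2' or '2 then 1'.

1 then 2

Order 1 then 2:
  1 Final Vowel Deletion: [datzengi] → [datzeng]
  2 Vowel Epenthesis: [datzeng] → [datzenig]
  result: [datzenig]
Order 2 then 1:
  2 Vowel Epenthesis: no change — [datzengi]
  1 Final Vowel Deletion: [datzengi] → [datzeng]
  result: [datzeng]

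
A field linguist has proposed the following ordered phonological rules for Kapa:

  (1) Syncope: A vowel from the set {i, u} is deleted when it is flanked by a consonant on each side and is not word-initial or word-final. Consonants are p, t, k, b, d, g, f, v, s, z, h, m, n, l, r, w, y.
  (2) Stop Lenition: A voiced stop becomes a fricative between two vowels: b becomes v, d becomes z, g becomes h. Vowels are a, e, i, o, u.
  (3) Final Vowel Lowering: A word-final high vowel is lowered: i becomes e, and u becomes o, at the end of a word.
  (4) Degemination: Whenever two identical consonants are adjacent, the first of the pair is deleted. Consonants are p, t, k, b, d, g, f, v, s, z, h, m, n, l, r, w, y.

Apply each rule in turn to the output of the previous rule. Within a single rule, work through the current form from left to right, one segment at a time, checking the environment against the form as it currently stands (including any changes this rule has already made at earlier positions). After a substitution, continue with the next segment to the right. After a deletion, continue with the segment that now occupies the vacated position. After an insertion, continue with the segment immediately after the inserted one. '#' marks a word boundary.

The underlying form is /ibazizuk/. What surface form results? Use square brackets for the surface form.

(1) Syncope: [ibazizuk] → [ibazzk]
(2) Stop Lenition: [ibazzk] → [ivazzk]
(3) Final Vowel Lowering: no change — [ivazzk]
(4) Degemination: [ivazzk] → [ivazk]

[ivazk]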